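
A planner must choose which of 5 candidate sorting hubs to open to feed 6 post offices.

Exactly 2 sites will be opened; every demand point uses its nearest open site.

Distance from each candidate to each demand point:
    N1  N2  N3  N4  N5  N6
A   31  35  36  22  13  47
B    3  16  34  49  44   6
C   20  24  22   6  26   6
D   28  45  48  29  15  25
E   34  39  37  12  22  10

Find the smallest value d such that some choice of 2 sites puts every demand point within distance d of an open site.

Open {A, C}.
  Farthest demand point is N2 at distance 24 (to C); all others are ≤ 24.
With {C, D} the worst case is 24.
With {C, E} the worst case is 24.
No size-2 selection achieves below 24.

24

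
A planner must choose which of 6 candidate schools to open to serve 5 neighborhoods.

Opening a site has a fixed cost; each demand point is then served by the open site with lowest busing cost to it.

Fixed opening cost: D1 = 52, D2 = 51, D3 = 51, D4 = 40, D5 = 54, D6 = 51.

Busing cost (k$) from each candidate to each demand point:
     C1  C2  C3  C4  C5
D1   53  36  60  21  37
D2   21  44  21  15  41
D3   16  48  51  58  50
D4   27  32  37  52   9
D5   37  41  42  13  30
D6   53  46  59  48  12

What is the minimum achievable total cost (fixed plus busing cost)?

Open {D2, D4}: assign each demand point to its cheapest open site.
  C1→D2 21, C2→D4 32, C3→D2 21, C4→D2 15, C5→D4 9
  busing cost 98, fixed 91 → total 189.
Compare {D2}: busing cost 142 + fixed 51 = 193.
Compare {D4}: busing cost 157 + fixed 40 = 197.
Compare {D4, D5}: busing cost 118 + fixed 94 = 212.
All other subsets cost ≥ 193. Minimum total cost: 189.

189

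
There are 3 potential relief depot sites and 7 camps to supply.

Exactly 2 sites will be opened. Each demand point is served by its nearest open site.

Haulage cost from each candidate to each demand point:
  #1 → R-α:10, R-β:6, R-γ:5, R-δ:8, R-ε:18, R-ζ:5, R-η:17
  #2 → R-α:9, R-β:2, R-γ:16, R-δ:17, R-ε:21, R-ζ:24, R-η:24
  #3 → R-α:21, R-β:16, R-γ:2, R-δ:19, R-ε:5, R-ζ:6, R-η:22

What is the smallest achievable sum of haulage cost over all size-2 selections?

53

Open {#1, #3}.
  R-α→#1 10, R-β→#1 6, R-γ→#3 2, R-δ→#1 8, R-ε→#3 5, R-ζ→#1 5, R-η→#1 17  ⇒ total 53.
Compare {#2, #3}: total 63.
Compare {#1, #2}: total 64.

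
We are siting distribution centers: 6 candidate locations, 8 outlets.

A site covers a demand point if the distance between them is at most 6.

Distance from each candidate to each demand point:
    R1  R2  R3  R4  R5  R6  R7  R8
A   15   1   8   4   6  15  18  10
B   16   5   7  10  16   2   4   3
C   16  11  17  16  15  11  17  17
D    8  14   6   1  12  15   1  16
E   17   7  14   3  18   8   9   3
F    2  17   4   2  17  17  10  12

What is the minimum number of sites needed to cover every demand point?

3

Coverage sets (demand points within 6 of each site):
  A: {R2, R4, R5}
  B: {R2, R6, R7, R8}
  C: {}
  D: {R3, R4, R7}
  E: {R4, R8}
  F: {R1, R3, R4}
No 2 sites suffice: every size-2 union leaves at least one demand point uncovered.
But {A, B, F} covers everything, so the minimum is 3.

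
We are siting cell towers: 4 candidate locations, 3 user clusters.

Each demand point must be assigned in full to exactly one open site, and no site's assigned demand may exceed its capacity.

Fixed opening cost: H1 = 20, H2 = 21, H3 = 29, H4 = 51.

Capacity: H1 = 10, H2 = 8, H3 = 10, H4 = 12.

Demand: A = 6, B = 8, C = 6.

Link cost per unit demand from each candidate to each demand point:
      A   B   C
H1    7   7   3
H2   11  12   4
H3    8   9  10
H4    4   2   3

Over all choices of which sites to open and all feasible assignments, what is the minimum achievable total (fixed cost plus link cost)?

169

Open {H1, H4}; cheapest assignment that respects the capacities:
  H1 (cap 10, load 8): B — cost 8×7 = 56
  H4 (cap 12, load 12): A, C — cost 6×4 + 6×3 = 42
  Shipping 98, fixed 71 → total 169.
  Any other capacity-feasible assignment to {H1, H4} ships for at least 98.
Compare {H1, H2, H4}: its best feasible assignment gives total 174.
Compare {H1, H3, H4}: its best feasible assignment gives total 182.
Every other set of open sites that can feasibly serve all demand totals ≥ 174 even under its best assignment. Minimum: 169.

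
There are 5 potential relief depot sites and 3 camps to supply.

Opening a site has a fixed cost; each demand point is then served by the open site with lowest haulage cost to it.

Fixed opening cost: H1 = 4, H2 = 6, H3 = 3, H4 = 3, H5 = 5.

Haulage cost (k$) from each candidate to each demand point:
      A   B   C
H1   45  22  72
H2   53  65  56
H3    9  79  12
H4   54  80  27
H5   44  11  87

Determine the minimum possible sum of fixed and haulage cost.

40

Open {H3, H5}: assign each demand point to its cheapest open site.
  A→H3 9, B→H5 11, C→H3 12
  haulage cost 32, fixed 8 → total 40.
Compare {H3, H4, H5}: haulage cost 32 + fixed 11 = 43.
Compare {H1, H3, H5}: haulage cost 32 + fixed 12 = 44.
Compare {H2, H3, H5}: haulage cost 32 + fixed 14 = 46.
All other subsets cost ≥ 43. Minimum total cost: 40.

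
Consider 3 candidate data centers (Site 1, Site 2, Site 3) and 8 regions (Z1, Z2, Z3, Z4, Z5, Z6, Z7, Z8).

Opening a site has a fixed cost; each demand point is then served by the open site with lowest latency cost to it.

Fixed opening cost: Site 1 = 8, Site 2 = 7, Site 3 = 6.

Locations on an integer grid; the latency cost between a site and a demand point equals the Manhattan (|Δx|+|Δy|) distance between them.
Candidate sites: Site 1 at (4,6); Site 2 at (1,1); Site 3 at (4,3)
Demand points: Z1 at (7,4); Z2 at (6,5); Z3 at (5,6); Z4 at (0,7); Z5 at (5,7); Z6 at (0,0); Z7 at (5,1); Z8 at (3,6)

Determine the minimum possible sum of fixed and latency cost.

Open {Site 1, Site 2}: assign each demand point to its cheapest open site.
  Z1→Site 1 5, Z2→Site 1 3, Z3→Site 1 1, Z4→Site 1 5, Z5→Site 1 2, Z6→Site 2 2, Z7→Site 2 4, Z8→Site 1 1
  latency cost 23, fixed 15 → total 38.
Compare {Site 1, Site 3}: latency cost 26 + fixed 14 = 40.
Compare {Site 1}: latency cost 33 + fixed 8 = 41.
Compare {Site 1, Site 2, Site 3}: latency cost 21 + fixed 21 = 42.
All other subsets cost ≥ 40. Minimum total cost: 38.

38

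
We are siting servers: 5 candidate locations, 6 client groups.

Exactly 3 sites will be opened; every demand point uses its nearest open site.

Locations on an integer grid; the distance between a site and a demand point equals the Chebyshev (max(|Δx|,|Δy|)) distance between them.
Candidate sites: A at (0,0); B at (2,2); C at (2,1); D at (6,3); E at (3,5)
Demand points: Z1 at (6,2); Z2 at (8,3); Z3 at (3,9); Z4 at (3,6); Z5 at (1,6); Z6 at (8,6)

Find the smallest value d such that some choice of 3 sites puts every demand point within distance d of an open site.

4

Open {A, D, E}.
  Farthest demand point is Z3 at distance 4 (to E); all others are ≤ 4.
With {B, D, E} the worst case is 4.
With {C, D, E} the worst case is 4.
No size-3 selection achieves below 4.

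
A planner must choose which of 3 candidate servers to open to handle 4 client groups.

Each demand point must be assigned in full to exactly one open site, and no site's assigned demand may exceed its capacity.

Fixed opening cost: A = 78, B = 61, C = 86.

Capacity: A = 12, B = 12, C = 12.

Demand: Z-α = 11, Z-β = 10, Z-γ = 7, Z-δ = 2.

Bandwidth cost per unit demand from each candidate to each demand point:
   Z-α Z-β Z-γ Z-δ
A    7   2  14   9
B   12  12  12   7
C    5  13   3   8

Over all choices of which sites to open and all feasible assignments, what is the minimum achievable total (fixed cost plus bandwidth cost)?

398

Open {A, B, C}; cheapest assignment that respects the capacities:
  A (cap 12, load 10): Z-β — cost 10×2 = 20
  B (cap 12, load 9): Z-γ, Z-δ — cost 7×12 + 2×7 = 98
  C (cap 12, load 11): Z-α — cost 11×5 = 55
  Shipping 173, fixed 225 → total 398.
  Any other capacity-feasible assignment to {A, B, C} ships for at least 173.
Total demand is 30 and no other set of sites has combined capacity ≥ 30, so {A, B, C} is the only feasible choice of open sites. Minimum: 398.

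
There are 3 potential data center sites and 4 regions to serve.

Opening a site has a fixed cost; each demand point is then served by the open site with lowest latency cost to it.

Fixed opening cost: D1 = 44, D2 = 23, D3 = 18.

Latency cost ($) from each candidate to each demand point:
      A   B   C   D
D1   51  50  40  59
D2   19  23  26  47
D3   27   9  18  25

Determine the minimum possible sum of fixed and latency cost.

Open {D3}: assign each demand point to its cheapest open site.
  A→D3 27, B→D3 9, C→D3 18, D→D3 25
  latency cost 79, fixed 18 → total 97.
Compare {D2, D3}: latency cost 71 + fixed 41 = 112.
Compare {D2}: latency cost 115 + fixed 23 = 138.
Compare {D1, D3}: latency cost 79 + fixed 62 = 141.
All other subsets cost ≥ 112. Minimum total cost: 97.

97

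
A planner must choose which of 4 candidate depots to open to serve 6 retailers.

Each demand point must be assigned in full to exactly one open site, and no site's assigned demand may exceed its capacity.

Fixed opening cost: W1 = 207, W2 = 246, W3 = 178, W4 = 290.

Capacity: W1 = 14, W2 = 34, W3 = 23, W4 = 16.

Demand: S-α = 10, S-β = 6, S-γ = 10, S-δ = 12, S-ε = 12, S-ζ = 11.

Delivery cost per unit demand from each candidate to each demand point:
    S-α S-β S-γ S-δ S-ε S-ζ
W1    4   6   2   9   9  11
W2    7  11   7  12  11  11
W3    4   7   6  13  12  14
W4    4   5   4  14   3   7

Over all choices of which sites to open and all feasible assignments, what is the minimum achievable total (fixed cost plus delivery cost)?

Open {W1, W2, W3}; cheapest assignment that respects the capacities:
  W1 (cap 14, load 12): S-δ — cost 12×9 = 108
  W2 (cap 34, load 33): S-γ, S-ε, S-ζ — cost 10×7 + 12×11 + 11×11 = 323
  W3 (cap 23, load 16): S-α, S-β — cost 10×4 + 6×7 = 82
  Shipping 513, fixed 631 → total 1144.
  Any other capacity-feasible assignment to {W1, W2, W3} ships for at least 513.
Compare {W2, W3, W4}: its best feasible assignment gives total 1167.
Compare {W1, W2, W4}: its best feasible assignment gives total 1244.
Every other set of open sites that can feasibly serve all demand totals ≥ 1167 even under its best assignment. Minimum: 1144.

1144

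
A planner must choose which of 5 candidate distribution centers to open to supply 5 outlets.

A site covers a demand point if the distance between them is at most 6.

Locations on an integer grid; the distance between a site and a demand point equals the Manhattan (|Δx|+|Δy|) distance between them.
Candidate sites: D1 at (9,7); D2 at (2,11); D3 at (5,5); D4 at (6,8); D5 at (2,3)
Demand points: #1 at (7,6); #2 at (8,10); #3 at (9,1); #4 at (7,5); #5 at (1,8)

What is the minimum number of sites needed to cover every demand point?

Coverage sets (demand points within 6 of each site):
  D1: {#1, #2, #3, #4}
  D2: {#5}
  D3: {#1, #4}
  D4: {#1, #2, #4, #5}
  D5: {#5}
No single site covers all 5 demand points.
But {D1, D2} covers everything, so the minimum is 2.

2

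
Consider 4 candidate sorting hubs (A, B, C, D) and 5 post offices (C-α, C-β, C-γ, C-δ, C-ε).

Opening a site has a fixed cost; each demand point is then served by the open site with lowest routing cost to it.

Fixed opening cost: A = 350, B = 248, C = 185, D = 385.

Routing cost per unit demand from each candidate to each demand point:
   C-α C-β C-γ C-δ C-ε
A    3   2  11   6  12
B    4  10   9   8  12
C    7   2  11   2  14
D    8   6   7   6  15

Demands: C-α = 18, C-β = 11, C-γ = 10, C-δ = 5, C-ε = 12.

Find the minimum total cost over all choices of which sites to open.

Open {C}: assign each demand point to its cheapest open site.
  C-α→C 18×7=126, C-β→C 11×2=22, C-γ→C 10×11=110, C-δ→C 5×2=10, C-ε→C 12×14=168
  routing cost 436, fixed 185 → total 621.
Compare {B}: routing cost 456 + fixed 248 = 704.
Compare {A}: routing cost 360 + fixed 350 = 710.
Compare {B, C}: routing cost 338 + fixed 433 = 771.
All other subsets cost ≥ 704. Minimum total cost: 621.

621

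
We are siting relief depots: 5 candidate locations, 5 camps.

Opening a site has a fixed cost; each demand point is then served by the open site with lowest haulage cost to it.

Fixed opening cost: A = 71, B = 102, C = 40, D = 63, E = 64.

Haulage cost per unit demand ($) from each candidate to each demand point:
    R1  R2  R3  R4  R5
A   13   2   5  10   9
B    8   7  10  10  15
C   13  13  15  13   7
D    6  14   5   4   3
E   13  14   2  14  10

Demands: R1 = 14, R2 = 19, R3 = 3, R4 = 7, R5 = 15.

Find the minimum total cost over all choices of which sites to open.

344

Open {A, D}: assign each demand point to its cheapest open site.
  R1→D 14×6=84, R2→A 19×2=38, R3→A 3×5=15, R4→D 7×4=28, R5→D 15×3=45
  haulage cost 210, fixed 134 → total 344.
Compare {A, C, D}: haulage cost 210 + fixed 174 = 384.
Compare {A, D, E}: haulage cost 201 + fixed 198 = 399.
Compare {A, C, D, E}: haulage cost 201 + fixed 238 = 439.
All other subsets cost ≥ 384. Minimum total cost: 344.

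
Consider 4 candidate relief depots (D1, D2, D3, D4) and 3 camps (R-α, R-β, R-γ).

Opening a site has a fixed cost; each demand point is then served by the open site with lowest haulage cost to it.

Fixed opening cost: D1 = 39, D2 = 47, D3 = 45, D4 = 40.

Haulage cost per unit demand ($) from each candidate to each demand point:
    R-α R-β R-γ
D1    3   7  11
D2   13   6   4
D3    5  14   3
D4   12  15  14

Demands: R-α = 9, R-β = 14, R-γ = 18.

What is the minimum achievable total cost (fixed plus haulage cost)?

Open {D1, D3}: assign each demand point to its cheapest open site.
  R-α→D1 9×3=27, R-β→D1 14×7=98, R-γ→D3 18×3=54
  haulage cost 179, fixed 84 → total 263.
Compare {D1, D2}: haulage cost 183 + fixed 86 = 269.
Compare {D2, D3}: haulage cost 183 + fixed 92 = 275.
Compare {D1, D2, D3}: haulage cost 165 + fixed 131 = 296.
All other subsets cost ≥ 269. Minimum total cost: 263.

263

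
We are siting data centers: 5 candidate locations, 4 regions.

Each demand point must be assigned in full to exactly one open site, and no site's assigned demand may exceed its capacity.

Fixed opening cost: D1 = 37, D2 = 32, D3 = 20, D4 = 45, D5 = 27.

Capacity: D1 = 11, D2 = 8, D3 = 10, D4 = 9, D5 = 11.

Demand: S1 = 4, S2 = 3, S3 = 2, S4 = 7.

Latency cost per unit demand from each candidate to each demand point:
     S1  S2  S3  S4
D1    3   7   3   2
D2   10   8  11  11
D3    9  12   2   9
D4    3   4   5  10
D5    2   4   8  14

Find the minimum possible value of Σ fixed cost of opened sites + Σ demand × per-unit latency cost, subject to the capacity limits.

Open {D1, D5}; cheapest assignment that respects the capacities:
  D1 (cap 11, load 9): S3, S4 — cost 2×3 + 7×2 = 20
  D5 (cap 11, load 7): S1, S2 — cost 4×2 + 3×4 = 20
  Shipping 40, fixed 64 → total 104.
  Any other capacity-feasible assignment to {D1, D5} ships for at least 40.
Compare {D1, D3, D5}: its best feasible assignment gives total 122.
Compare {D1, D3}: its best feasible assignment gives total 123.
Every other set of open sites that can feasibly serve all demand totals ≥ 122 even under its best assignment. Minimum: 104.

104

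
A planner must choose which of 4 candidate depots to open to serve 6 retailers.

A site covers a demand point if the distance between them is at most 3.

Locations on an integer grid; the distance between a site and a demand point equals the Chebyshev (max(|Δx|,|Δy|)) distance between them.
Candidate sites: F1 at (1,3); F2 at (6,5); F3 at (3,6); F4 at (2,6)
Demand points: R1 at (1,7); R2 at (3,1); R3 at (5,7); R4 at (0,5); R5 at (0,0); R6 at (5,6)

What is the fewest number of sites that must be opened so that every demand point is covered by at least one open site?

Coverage sets (demand points within 3 of each site):
  F1: {R2, R4, R5}
  F2: {R3, R6}
  F3: {R1, R3, R4, R6}
  F4: {R1, R3, R4, R6}
No single site covers all 6 demand points.
But {F1, F3} covers everything, so the minimum is 2.

2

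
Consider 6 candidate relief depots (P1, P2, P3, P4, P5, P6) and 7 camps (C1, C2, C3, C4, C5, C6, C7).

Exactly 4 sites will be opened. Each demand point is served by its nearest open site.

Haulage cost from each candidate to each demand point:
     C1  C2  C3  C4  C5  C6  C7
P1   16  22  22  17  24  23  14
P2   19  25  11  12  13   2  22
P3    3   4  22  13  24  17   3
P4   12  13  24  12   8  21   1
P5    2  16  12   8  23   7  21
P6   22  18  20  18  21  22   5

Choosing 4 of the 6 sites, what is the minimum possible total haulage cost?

36

Open {P2, P3, P4, P5}.
  C1→P5 2, C2→P3 4, C3→P2 11, C4→P5 8, C5→P4 8, C6→P2 2, C7→P4 1  ⇒ total 36.
Compare {P1, P2, P3, P4}: total 41.
Compare {P2, P3, P4, P6}: total 41.
No size-4 selection does better; minimum is 36.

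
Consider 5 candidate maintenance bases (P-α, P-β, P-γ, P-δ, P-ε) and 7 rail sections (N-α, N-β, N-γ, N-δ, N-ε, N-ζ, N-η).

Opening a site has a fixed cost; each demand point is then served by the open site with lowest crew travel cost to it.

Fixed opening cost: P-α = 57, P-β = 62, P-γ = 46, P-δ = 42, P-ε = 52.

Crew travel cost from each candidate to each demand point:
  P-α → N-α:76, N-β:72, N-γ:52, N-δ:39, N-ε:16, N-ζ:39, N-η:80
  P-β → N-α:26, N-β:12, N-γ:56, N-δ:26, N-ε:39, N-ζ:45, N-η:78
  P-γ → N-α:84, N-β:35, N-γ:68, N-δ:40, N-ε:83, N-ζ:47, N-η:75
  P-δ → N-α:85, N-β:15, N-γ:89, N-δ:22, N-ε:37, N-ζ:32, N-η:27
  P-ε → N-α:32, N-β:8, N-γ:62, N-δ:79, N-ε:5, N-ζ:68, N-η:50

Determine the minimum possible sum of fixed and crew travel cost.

Open {P-δ, P-ε}: assign each demand point to its cheapest open site.
  N-α→P-ε 32, N-β→P-ε 8, N-γ→P-ε 62, N-δ→P-δ 22, N-ε→P-ε 5, N-ζ→P-δ 32, N-η→P-δ 27
  crew travel cost 188, fixed 94 → total 282.
Compare {P-β, P-δ}: crew travel cost 212 + fixed 104 = 316.
Compare {P-γ, P-δ, P-ε}: crew travel cost 188 + fixed 140 = 328.
Compare {P-α, P-δ, P-ε}: crew travel cost 178 + fixed 151 = 329.
All other subsets cost ≥ 316. Minimum total cost: 282.

282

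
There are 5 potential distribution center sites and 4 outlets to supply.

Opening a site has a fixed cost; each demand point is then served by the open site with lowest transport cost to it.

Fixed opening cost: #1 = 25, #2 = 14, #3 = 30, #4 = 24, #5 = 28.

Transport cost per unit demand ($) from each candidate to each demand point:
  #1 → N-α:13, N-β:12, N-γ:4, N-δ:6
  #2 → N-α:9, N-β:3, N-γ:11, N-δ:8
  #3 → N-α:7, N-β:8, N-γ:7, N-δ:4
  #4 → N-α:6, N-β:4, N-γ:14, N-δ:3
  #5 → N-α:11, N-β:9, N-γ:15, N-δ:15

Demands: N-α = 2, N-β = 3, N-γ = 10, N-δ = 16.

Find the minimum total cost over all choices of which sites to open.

Open {#1, #4}: assign each demand point to its cheapest open site.
  N-α→#4 2×6=12, N-β→#4 3×4=12, N-γ→#1 10×4=40, N-δ→#4 16×3=48
  transport cost 112, fixed 49 → total 161.
Compare {#1, #2, #4}: transport cost 109 + fixed 63 = 172.
Compare {#1, #4, #5}: transport cost 112 + fixed 77 = 189.
Compare {#1, #3, #4}: transport cost 112 + fixed 79 = 191.
All other subsets cost ≥ 172. Minimum total cost: 161.

161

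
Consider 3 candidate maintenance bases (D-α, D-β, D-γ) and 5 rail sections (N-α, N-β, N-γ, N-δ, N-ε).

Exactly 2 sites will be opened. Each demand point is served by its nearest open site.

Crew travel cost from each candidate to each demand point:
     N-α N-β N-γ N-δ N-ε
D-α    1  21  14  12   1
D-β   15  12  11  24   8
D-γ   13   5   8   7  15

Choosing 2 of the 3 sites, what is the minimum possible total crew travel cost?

Open {D-α, D-γ}.
  N-α→D-α 1, N-β→D-γ 5, N-γ→D-γ 8, N-δ→D-γ 7, N-ε→D-α 1  ⇒ total 22.
Compare {D-α, D-β}: total 37.
Compare {D-β, D-γ}: total 41.

22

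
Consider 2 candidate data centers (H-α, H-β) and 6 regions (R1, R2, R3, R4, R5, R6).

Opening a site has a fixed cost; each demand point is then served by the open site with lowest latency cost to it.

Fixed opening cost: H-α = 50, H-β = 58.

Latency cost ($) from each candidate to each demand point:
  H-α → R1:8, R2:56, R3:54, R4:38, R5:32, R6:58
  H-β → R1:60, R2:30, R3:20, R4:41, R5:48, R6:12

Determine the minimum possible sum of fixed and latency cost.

248

Open {H-α, H-β}: assign each demand point to its cheapest open site.
  R1→H-α 8, R2→H-β 30, R3→H-β 20, R4→H-α 38, R5→H-α 32, R6→H-β 12
  latency cost 140, fixed 108 → total 248.
Compare {H-β}: latency cost 211 + fixed 58 = 269.
Compare {H-α}: latency cost 246 + fixed 50 = 296.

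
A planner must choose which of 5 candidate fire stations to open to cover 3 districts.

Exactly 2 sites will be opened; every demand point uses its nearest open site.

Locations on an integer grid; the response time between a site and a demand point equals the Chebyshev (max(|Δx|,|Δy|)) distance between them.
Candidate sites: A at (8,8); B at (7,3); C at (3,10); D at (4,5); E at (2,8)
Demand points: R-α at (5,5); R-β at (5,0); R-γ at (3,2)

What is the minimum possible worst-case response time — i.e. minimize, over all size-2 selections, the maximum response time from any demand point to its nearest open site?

3

Open {B, D}.
  Farthest demand point is R-β at response time 3 (to B); all others are ≤ 3.
With {A, B} the worst case is 4.
With {B, C} the worst case is 4.
No size-2 selection achieves below 3.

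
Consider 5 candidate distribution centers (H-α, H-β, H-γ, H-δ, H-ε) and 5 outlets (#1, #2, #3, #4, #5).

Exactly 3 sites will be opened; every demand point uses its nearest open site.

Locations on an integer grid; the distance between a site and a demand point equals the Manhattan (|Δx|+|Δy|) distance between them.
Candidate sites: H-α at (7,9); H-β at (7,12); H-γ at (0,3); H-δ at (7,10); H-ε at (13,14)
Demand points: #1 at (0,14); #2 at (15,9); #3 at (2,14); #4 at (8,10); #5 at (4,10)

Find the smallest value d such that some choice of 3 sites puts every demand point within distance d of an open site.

Open {H-α, H-β, H-γ}.
  Farthest demand point is #1 at distance 9 (to H-β); all others are ≤ 9.
With {H-α, H-β, H-δ} the worst case is 9.
With {H-α, H-β, H-ε} the worst case is 9.
No size-3 selection achieves below 9.

9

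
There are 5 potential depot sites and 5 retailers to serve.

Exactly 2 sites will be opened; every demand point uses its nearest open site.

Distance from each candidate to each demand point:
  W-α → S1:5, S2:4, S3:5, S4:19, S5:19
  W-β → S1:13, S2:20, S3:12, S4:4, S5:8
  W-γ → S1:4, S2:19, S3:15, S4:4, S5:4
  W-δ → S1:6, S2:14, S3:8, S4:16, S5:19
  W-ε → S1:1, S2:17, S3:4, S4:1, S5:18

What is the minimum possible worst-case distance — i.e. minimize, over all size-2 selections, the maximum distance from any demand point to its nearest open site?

Open {W-α, W-γ}.
  Farthest demand point is S3 at distance 5 (to W-α); all others are ≤ 5.
With {W-α, W-β} the worst case is 8.
With {W-β, W-δ} the worst case is 14.
No size-2 selection achieves below 5.

5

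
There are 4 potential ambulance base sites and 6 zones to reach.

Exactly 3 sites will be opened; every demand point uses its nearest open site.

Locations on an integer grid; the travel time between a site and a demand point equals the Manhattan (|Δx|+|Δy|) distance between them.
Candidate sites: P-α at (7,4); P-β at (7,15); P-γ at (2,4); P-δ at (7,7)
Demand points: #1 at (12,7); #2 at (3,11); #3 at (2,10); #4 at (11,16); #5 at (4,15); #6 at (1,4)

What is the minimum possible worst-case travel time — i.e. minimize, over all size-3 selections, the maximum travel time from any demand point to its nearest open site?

8

Open {P-α, P-β, P-γ}.
  Farthest demand point is #1 at travel time 8 (to P-α); all others are ≤ 8.
With {P-α, P-β, P-δ} the worst case is 8.
With {P-β, P-γ, P-δ} the worst case is 8.
No size-3 selection achieves below 8.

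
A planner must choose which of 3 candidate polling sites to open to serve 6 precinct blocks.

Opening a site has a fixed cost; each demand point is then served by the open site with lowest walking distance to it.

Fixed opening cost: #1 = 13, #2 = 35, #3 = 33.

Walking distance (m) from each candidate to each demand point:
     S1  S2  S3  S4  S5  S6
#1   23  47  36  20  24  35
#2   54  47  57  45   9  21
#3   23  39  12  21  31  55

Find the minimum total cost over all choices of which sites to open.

193

Open {#2, #3}: assign each demand point to its cheapest open site.
  S1→#3 23, S2→#3 39, S3→#3 12, S4→#3 21, S5→#2 9, S6→#2 21
  walking distance 125, fixed 68 → total 193.
Compare {#1}: walking distance 185 + fixed 13 = 198.
Compare {#1, #3}: walking distance 153 + fixed 46 = 199.
Compare {#1, #2}: walking distance 156 + fixed 48 = 204.
All other subsets cost ≥ 198. Minimum total cost: 193.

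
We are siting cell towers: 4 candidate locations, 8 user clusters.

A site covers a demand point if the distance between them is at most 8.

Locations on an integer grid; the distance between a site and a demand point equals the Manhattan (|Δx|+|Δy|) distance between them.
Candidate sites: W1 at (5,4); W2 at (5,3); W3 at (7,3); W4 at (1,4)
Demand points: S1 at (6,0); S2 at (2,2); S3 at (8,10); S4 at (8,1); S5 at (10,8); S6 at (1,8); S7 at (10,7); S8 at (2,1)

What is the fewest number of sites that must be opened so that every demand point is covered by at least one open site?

2

Coverage sets (demand points within 8 of each site):
  W1: {S1, S2, S4, S6, S7, S8}
  W2: {S1, S2, S4, S8}
  W3: {S1, S2, S3, S4, S5, S7, S8}
  W4: {S2, S6, S8}
No single site covers all 8 demand points.
But {W1, W3} covers everything, so the minimum is 2.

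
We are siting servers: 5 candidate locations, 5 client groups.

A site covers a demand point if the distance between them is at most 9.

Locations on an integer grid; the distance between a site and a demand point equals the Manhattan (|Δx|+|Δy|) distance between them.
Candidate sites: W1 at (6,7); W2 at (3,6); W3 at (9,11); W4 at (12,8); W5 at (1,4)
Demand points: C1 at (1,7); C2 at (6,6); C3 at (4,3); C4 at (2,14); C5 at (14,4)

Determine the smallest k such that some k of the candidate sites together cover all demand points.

Coverage sets (demand points within 9 of each site):
  W1: {C1, C2, C3}
  W2: {C1, C2, C3, C4}
  W3: {C2}
  W4: {C2, C5}
  W5: {C1, C2, C3}
No single site covers all 5 demand points.
But {W2, W4} covers everything, so the minimum is 2.

2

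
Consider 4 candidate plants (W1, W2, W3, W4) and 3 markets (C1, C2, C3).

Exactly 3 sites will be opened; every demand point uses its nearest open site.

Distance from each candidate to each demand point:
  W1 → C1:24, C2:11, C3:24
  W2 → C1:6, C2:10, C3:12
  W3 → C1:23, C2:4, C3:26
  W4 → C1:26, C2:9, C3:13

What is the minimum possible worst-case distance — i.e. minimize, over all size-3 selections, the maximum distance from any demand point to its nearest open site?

Open {W1, W2, W3}.
  Farthest demand point is C3 at distance 12 (to W2); all others are ≤ 12.
With {W1, W2, W4} the worst case is 12.
With {W2, W3, W4} the worst case is 12.
No size-3 selection achieves below 12.

12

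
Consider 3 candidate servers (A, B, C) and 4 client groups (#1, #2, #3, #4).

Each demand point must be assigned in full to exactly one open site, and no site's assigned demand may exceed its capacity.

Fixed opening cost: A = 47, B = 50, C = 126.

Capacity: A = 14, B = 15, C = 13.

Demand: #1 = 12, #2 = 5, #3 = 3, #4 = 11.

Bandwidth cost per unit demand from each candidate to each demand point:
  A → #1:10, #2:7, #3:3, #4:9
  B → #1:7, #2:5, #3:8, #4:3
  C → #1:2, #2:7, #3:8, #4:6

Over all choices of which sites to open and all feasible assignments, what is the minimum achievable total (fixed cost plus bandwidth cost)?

Open {A, B, C}; cheapest assignment that respects the capacities:
  A (cap 14, load 8): #2, #3 — cost 5×7 + 3×3 = 44
  B (cap 15, load 11): #4 — cost 11×3 = 33
  C (cap 13, load 12): #1 — cost 12×2 = 24
  Shipping 101, fixed 223 → total 324.
  Any other capacity-feasible assignment to {A, B, C} ships for at least 101.
Total demand is 31 and no other set of sites has combined capacity ≥ 31, so {A, B, C} is the only feasible choice of open sites. Minimum: 324.

324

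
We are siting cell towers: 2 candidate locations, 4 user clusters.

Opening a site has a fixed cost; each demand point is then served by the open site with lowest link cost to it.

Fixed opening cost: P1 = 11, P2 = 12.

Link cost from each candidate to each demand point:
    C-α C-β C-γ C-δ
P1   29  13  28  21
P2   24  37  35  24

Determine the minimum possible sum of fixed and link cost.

102

Open {P1}: assign each demand point to its cheapest open site.
  C-α→P1 29, C-β→P1 13, C-γ→P1 28, C-δ→P1 21
  link cost 91, fixed 11 → total 102.
Compare {P1, P2}: link cost 86 + fixed 23 = 109.
Compare {P2}: link cost 120 + fixed 12 = 132.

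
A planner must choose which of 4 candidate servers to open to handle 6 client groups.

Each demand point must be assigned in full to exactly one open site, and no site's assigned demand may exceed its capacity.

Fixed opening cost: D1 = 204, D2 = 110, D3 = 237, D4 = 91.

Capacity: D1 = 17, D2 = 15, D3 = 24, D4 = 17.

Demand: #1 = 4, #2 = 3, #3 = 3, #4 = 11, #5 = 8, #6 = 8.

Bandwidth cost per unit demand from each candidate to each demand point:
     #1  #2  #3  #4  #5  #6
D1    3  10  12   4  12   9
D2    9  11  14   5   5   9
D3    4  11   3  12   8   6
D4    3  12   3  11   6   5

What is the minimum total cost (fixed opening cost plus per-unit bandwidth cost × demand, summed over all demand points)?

572

Open {D2, D3}; cheapest assignment that respects the capacities:
  D2 (cap 15, load 14): #2, #4 — cost 3×11 + 11×5 = 88
  D3 (cap 24, load 23): #1, #3, #5, #6 — cost 4×4 + 3×3 + 8×8 + 8×6 = 137
  Shipping 225, fixed 347 → total 572.
  Any other capacity-feasible assignment to {D2, D3} ships for at least 225.
Compare {D1, D2, D4}: its best feasible assignment gives total 580.
Compare {D3, D4}: its best feasible assignment gives total 606.
Every other set of open sites that can feasibly serve all demand totals ≥ 580 even under its best assignment. Minimum: 572.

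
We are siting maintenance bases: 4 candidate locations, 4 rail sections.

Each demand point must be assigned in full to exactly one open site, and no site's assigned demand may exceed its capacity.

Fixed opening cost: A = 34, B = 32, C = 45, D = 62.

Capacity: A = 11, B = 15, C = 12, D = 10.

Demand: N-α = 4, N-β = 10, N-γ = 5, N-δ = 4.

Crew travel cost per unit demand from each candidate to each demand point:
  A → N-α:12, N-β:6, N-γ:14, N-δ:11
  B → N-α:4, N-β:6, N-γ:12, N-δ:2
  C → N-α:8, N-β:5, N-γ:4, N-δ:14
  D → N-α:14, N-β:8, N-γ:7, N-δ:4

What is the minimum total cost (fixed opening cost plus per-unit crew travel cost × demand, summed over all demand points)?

197

Open {B, C}; cheapest assignment that respects the capacities:
  B (cap 15, load 14): N-β, N-δ — cost 10×6 + 4×2 = 68
  C (cap 12, load 9): N-α, N-γ — cost 4×8 + 5×4 = 52
  Shipping 120, fixed 77 → total 197.
  Any other capacity-feasible assignment to {B, C} ships for at least 120.
Compare {A, B}: its best feasible assignment gives total 210.
Compare {A, B, C}: its best feasible assignment gives total 215.
Every other set of open sites that can feasibly serve all demand totals ≥ 210 even under its best assignment. Minimum: 197.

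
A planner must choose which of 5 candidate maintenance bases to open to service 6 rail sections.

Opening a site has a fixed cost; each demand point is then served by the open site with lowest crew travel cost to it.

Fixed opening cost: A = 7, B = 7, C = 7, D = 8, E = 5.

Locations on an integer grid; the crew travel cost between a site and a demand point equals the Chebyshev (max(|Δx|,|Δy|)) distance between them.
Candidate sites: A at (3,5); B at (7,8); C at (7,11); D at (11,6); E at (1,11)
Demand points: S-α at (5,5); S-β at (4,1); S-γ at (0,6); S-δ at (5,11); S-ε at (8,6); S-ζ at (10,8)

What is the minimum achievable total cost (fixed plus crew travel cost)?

31

Open {A, B}: assign each demand point to its cheapest open site.
  S-α→A 2, S-β→A 4, S-γ→A 3, S-δ→B 3, S-ε→B 2, S-ζ→B 3
  crew travel cost 17, fixed 14 → total 31.
Compare {B}: crew travel cost 25 + fixed 7 = 32.
Compare {A, C}: crew travel cost 19 + fixed 14 = 33.
Compare {A}: crew travel cost 27 + fixed 7 = 34.
All other subsets cost ≥ 32. Minimum total cost: 31.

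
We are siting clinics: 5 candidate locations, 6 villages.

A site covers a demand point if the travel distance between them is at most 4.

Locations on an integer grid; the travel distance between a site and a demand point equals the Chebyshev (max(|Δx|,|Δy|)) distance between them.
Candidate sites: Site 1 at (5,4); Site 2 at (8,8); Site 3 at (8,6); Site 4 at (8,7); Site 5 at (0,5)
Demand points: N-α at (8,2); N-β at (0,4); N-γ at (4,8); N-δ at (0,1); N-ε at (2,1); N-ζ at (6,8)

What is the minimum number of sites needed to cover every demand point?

2

Coverage sets (demand points within 4 of each site):
  Site 1: {N-α, N-γ, N-ε, N-ζ}
  Site 2: {N-γ, N-ζ}
  Site 3: {N-α, N-γ, N-ζ}
  Site 4: {N-γ, N-ζ}
  Site 5: {N-β, N-γ, N-δ, N-ε}
No single site covers all 6 demand points.
But {Site 1, Site 5} covers everything, so the minimum is 2.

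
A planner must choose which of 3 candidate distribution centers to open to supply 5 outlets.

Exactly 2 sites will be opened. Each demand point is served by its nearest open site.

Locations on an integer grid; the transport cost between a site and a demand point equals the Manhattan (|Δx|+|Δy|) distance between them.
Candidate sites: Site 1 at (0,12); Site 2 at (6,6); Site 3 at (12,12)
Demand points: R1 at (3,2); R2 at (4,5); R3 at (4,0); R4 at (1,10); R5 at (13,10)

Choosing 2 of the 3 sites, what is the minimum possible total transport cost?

30

Open {Site 2, Site 3}.
  R1→Site 2 7, R2→Site 2 3, R3→Site 2 8, R4→Site 2 9, R5→Site 3 3  ⇒ total 30.
Compare {Site 1, Site 2}: total 32.
Compare {Site 1, Site 3}: total 46.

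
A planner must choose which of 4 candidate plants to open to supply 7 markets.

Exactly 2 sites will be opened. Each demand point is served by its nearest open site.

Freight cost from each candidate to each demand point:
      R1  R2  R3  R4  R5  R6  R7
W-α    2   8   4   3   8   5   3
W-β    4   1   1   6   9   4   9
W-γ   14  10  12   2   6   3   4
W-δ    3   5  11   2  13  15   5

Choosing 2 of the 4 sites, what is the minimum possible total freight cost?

Open {W-β, W-γ}.
  R1→W-β 4, R2→W-β 1, R3→W-β 1, R4→W-γ 2, R5→W-γ 6, R6→W-γ 3, R7→W-γ 4  ⇒ total 21.
Compare {W-α, W-β}: total 22.
Compare {W-β, W-δ}: total 25.
No size-2 selection does better; minimum is 21.

21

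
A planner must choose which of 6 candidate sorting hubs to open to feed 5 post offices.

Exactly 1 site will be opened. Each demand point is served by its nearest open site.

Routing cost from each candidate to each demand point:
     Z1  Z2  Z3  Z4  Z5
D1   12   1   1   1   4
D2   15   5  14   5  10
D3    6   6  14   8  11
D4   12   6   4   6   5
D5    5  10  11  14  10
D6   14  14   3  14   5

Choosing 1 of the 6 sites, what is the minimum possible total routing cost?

Open {D1}.
  Z1→D1 12, Z2→D1 1, Z3→D1 1, Z4→D1 1, Z5→D1 4  ⇒ total 19.
Compare {D4}: total 33.
Compare {D3}: total 45.
No size-1 selection does better; minimum is 19.

19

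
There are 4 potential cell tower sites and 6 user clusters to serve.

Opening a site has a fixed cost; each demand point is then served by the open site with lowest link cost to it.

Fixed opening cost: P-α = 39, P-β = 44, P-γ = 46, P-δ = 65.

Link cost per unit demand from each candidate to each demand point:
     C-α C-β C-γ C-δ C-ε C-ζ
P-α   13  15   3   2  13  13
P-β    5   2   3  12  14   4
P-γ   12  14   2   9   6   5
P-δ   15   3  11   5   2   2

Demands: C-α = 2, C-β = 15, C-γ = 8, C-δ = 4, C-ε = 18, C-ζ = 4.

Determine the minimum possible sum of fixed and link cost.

237

Open {P-β, P-δ}: assign each demand point to its cheapest open site.
  C-α→P-β 2×5=10, C-β→P-β 15×2=30, C-γ→P-β 8×3=24, C-δ→P-δ 4×5=20, C-ε→P-δ 18×2=36, C-ζ→P-δ 4×2=8
  link cost 128, fixed 109 → total 237.
Compare {P-α, P-δ}: link cost 147 + fixed 104 = 251.
Compare {P-γ, P-δ}: link cost 149 + fixed 111 = 260.
Compare {P-α, P-β, P-δ}: link cost 116 + fixed 148 = 264.
All other subsets cost ≥ 251. Minimum total cost: 237.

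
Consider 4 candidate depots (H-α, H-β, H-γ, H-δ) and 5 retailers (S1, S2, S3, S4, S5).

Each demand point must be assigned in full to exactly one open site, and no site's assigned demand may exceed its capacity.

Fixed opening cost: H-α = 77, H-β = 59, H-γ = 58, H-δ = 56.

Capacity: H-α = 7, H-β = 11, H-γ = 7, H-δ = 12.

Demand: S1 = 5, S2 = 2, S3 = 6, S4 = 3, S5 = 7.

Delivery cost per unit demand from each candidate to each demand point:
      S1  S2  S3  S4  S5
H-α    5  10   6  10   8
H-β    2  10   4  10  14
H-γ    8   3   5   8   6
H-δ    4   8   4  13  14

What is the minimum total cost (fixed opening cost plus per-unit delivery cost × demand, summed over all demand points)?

Open {H-β, H-γ, H-δ}; cheapest assignment that respects the capacities:
  H-β (cap 11, load 8): S1, S4 — cost 5×2 + 3×10 = 40
  H-γ (cap 7, load 7): S5 — cost 7×6 = 42
  H-δ (cap 12, load 8): S2, S3 — cost 2×8 + 6×4 = 40
  Shipping 122, fixed 173 → total 295.
  Any other capacity-feasible assignment to {H-β, H-γ, H-δ} ships for at least 122.
Compare {H-β, H-δ}: its best feasible assignment gives total 302.
Compare {H-α, H-β, H-γ}: its best feasible assignment gives total 314.
Every other set of open sites that can feasibly serve all demand totals ≥ 302 even under its best assignment. Minimum: 295.

295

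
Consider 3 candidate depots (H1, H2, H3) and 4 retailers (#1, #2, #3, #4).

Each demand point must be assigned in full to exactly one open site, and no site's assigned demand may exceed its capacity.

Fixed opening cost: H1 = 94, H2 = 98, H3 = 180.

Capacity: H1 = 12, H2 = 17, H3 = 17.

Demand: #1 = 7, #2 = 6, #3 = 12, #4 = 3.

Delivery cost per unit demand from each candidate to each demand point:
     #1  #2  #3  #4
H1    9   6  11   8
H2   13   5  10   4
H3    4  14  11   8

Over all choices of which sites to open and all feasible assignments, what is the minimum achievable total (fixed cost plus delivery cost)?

457

Open {H1, H2}; cheapest assignment that respects the capacities:
  H1 (cap 12, load 12): #3 — cost 12×11 = 132
  H2 (cap 17, load 16): #1, #2, #4 — cost 7×13 + 6×5 + 3×4 = 133
  Shipping 265, fixed 192 → total 457.
  Any other capacity-feasible assignment to {H1, H2} ships for at least 265.
Compare {H2, H3}: its best feasible assignment gives total 522.
Compare {H1, H3}: its best feasible assignment gives total 542.
Every other set of open sites that can feasibly serve all demand totals ≥ 522 even under its best assignment. Minimum: 457.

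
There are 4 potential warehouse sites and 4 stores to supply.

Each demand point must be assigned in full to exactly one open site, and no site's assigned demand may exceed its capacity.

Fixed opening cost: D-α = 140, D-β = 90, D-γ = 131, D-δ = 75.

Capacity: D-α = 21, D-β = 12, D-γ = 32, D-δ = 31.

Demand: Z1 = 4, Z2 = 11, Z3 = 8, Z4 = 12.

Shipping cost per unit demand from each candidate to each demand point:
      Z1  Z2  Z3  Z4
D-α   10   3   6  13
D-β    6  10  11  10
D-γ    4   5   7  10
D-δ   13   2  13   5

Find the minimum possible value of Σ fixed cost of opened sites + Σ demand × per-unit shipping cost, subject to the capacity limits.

359

Open {D-β, D-δ}; cheapest assignment that respects the capacities:
  D-β (cap 12, load 12): Z1, Z3 — cost 4×6 + 8×11 = 112
  D-δ (cap 31, load 23): Z2, Z4 — cost 11×2 + 12×5 = 82
  Shipping 194, fixed 165 → total 359.
  Any other capacity-feasible assignment to {D-β, D-δ} ships for at least 194.
Compare {D-γ, D-δ}: its best feasible assignment gives total 360.
Compare {D-α, D-δ}: its best feasible assignment gives total 385.
Every other set of open sites that can feasibly serve all demand totals ≥ 360 even under its best assignment. Minimum: 359.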